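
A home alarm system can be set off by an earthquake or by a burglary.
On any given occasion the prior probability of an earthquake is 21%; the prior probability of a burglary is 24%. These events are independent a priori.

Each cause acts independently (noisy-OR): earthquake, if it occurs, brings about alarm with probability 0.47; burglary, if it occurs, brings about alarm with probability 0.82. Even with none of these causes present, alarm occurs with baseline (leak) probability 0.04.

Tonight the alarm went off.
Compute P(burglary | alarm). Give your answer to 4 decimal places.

Under noisy-OR, P(alarm | causes) = 1 − (1−0.04)·∏(1−qᵢ) over the active causes.
Weight on burglary=true, given the evidence: 0.156837 + 0.045784 = 0.202621
Normalizer over all consistent configurations: 0.04·0.79·0.76 + 0.8272·0.79·0.24 + 0.4912·0.21·0.76 + 0.908416·0.21·0.24 = 0.305033
Posterior = 0.202621 / 0.305033 ≈ 0.6643

P(burglary | alarm) ≈ 0.6643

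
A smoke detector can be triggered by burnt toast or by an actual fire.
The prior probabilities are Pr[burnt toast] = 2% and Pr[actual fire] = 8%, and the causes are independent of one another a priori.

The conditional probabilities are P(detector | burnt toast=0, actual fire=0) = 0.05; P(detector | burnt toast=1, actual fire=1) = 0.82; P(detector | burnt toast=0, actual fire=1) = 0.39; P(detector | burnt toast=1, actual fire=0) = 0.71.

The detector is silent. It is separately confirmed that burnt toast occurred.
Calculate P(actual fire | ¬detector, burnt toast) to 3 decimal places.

P(actual fire | ¬detector, burnt toast) ≈ 0.051

Enumerate both values of actual fire and weight by the priors:
  P(¬detector | burnt toast) = 0.29×0.92 + 0.18×0.08
        = 0.266800 + 0.014400 = 0.281200
Keeping only the actual fire-present terms gives 0.014400, so
  P(actual fire | ¬detector, burnt toast) = 0.014400 / 0.281200 ≈ 0.051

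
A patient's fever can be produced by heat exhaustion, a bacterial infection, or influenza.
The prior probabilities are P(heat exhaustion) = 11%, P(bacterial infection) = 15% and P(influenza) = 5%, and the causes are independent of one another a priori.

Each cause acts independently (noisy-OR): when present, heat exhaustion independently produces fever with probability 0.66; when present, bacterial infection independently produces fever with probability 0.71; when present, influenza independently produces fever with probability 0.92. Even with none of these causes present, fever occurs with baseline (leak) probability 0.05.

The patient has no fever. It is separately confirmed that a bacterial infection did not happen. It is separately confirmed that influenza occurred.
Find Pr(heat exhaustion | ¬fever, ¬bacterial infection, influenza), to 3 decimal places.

Under noisy-OR, P(fever | causes) = 1 − (1−0.05)·∏(1−qᵢ) over the active causes.
Enumerate both values of heat exhaustion and weight by the priors:
  P(¬fever | ¬bacterial infection, influenza) = 0.076×0.89 + 0.02584×0.11
        = 0.067640 + 0.002842 = 0.070482
Configurations with heat exhaustion contribute 0.002842, so
  P(heat exhaustion | ¬fever, ¬bacterial infection, influenza) = 0.002842 / 0.070482 ≈ 0.040

Pr(heat exhaustion | ¬fever, ¬bacterial infection, influenza) ≈ 0.040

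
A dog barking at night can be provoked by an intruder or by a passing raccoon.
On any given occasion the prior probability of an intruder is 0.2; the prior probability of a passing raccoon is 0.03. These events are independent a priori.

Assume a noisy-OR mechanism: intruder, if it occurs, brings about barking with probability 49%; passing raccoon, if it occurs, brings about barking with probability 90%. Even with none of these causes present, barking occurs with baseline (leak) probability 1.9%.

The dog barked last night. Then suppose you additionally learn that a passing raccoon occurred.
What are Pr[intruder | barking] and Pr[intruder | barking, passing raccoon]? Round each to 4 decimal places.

Pr[intruder | barking] ≈ 0.7383; Pr[intruder | barking, passing raccoon] ≈ 0.2084

Under noisy-OR, P(barking | causes) = 1 − (1−0.019)·∏(1−qᵢ) over the active causes.
For the numerator, keep only intruder=true terms: 0.096940 + 0.005700 = 0.102640
Denominator P(barking): 0.019*0.8*0.97 + 0.9019*0.8*0.03 + 0.49969*0.2*0.97 + 0.949969*0.2*0.03 = 0.139030
P(intruder | barking) = 0.102640/0.139030 ≈ 0.7383

Now condition on the additional information:
Enumerate both values of intruder and weight by the priors:
  P(barking | passing raccoon) = 0.9019·0.8 + 0.949969·0.2
        = 0.721520 + 0.189994 = 0.911514
The terms with intruder present sum to 0.189994, so
  P(intruder | barking, passing raccoon) = 0.189994 / 0.911514 ≈ 0.2084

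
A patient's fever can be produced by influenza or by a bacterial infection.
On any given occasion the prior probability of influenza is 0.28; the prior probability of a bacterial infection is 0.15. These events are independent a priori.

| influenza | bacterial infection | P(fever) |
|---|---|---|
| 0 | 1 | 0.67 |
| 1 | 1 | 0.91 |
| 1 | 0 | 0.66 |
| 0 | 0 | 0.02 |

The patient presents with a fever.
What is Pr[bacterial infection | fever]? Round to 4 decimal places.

Pr[bacterial infection | fever] ≈ 0.3951

P(fever) = 0.02·0.72·0.85 + 0.67·0.72·0.15 + 0.66·0.28·0.85 + 0.91·0.28·0.15 = 0.012240 + 0.072360 + 0.157080 + 0.038220 = 0.279900
Restricting to configurations with bacterial infection present: 0.072360 + 0.038220 = 0.110580.
P(bacterial infection | fever) = 0.110580 / 0.279900 ≈ 0.3951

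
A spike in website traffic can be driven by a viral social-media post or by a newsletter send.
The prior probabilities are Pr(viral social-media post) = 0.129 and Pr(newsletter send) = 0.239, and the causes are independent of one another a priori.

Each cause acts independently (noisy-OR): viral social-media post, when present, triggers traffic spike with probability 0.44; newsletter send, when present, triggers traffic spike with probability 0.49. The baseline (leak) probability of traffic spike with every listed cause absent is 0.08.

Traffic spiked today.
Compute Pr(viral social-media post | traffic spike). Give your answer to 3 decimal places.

Pr(viral social-media post | traffic spike) ≈ 0.301

Under noisy-OR, P(traffic spike | causes) = 1 − (1−0.08)·∏(1−qᵢ) over the active causes.
For the numerator, keep only viral social-media post=true terms: 0.047592 + 0.022730 = 0.070322
Denominator P(traffic spike): 0.08·0.871·0.761 + 0.5308·0.871·0.239 + 0.4848·0.129·0.761 + 0.737248·0.129·0.239 = 0.233844
P(viral social-media post | traffic spike) = 0.070322/0.233844 ≈ 0.301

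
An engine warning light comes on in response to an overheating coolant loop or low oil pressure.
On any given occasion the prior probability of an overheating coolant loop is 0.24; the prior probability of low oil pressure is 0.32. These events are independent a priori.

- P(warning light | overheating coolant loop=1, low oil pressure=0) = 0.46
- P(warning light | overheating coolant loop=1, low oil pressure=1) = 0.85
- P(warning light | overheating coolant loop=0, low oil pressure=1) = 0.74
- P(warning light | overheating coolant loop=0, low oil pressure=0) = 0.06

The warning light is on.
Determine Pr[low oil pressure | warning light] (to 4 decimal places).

Numerator (weight on configurations with low oil pressure): 0.179968 + 0.065280 = 0.245248
The normalizing constant is 0.06*0.76*0.68 + 0.74*0.76*0.32 + 0.46*0.24*0.68 + 0.85*0.24*0.32 = 0.351328
P(low oil pressure | warning light) = 0.245248/0.351328 ≈ 0.6981

Pr[low oil pressure | warning light] ≈ 0.6981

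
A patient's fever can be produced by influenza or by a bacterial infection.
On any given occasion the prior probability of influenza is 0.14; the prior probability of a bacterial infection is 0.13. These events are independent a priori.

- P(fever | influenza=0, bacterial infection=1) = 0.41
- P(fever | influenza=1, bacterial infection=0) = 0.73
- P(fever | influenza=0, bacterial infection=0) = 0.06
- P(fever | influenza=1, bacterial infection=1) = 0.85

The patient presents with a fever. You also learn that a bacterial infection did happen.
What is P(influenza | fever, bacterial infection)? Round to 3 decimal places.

P(influenza | fever, bacterial infection) ≈ 0.252

P(fever | bacterial infection) = 0.41*0.86 + 0.85*0.14 = 0.352600 + 0.119000 = 0.471600
The influenza-present share is 0.85*0.14 = 0.119000.
So P(influenza | fever, bacterial infection) = 0.119000/0.471600 ≈ 0.252.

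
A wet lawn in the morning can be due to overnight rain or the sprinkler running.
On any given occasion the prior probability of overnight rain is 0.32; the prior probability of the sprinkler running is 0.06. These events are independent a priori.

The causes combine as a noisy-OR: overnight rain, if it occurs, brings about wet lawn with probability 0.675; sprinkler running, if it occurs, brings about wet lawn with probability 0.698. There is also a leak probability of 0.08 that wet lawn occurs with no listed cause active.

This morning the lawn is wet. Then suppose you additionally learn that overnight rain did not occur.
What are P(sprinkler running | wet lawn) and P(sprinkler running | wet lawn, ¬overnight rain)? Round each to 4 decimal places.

P(sprinkler running | wet lawn) ≈ 0.1519; P(sprinkler running | wet lawn, ¬overnight rain) ≈ 0.3656

Under noisy-OR, P(wet lawn | causes) = 1 − (1−0.08)·∏(1−qᵢ) over the active causes.
P(wet lawn) = 0.08·0.68·0.94 + 0.72216·0.68·0.06 + 0.701·0.32·0.94 + 0.909702·0.32·0.06 = 0.051136 + 0.029464 + 0.210861 + 0.017466 = 0.308927
The sprinkler running-present share is 0.029464 + 0.017466 = 0.046930.
P(sprinkler running | wet lawn) = 0.046930 / 0.308927 ≈ 0.1519

With the extra evidence:
P(wet lawn | ¬overnight rain) = 0.08·0.94 + 0.72216·0.06 = 0.075200 + 0.043330 = 0.118530
The sprinkler running-present share is 0.72216·0.06 = 0.043330.
P(sprinkler running | wet lawn, ¬overnight rain) = 0.043330 / 0.118530 ≈ 0.3656
Ruling out overnight rain raises the posterior on sprinkler running — the flip side of explaining away.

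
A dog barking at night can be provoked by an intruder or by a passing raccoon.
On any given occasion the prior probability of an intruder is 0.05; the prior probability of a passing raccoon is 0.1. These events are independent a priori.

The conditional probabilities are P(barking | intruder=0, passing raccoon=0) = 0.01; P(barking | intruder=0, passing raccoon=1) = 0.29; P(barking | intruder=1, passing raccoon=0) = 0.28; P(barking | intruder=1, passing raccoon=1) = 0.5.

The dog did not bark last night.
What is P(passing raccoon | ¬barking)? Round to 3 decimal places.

By total probability over the 4 (intruder, passing raccoon) configurations:
  P(¬barking) = 0.99×0.95×0.9 + 0.71×0.95×0.1 + 0.72×0.05×0.9 + 0.5×0.05×0.1
        = 0.846450 + 0.067450 + 0.032400 + 0.002500 = 0.948800
Keeping only the passing raccoon-present terms gives 0.069950, so
  P(passing raccoon | ¬barking) = 0.069950 / 0.948800 ≈ 0.074

P(passing raccoon | ¬barking) ≈ 0.074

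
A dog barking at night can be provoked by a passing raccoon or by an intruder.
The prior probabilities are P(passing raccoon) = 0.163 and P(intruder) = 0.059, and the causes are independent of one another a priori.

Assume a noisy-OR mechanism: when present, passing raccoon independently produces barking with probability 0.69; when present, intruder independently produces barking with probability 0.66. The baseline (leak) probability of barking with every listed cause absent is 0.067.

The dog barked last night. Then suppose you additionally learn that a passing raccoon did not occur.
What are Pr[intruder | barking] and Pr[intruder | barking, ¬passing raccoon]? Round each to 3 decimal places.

Under noisy-OR, P(barking | causes) = 1 − (1−0.067)·∏(1−qᵢ) over the active causes.
Weight on intruder=true, given the evidence: 0.033718 + 0.008671 = 0.042389
Normalizer over all consistent configurations: 0.067*0.837*0.941 + 0.68278*0.837*0.059 + 0.71077*0.163*0.941 + 0.901662*0.163*0.059 = 0.204179
P(intruder | barking) = 0.042389/0.204179 ≈ 0.208

With the extra evidence:
By total probability over both values of intruder:
  P(barking | ¬passing raccoon) = 0.067*0.941 + 0.68278*0.059
        = 0.063047 + 0.040284 = 0.103331
The terms with intruder present sum to 0.040284, so
  P(intruder | barking, ¬passing raccoon) = 0.040284 / 0.103331 ≈ 0.390
With passing raccoon excluded, intruder must carry more of the explanatory weight for the barking.

Pr[intruder | barking] ≈ 0.208; Pr[intruder | barking, ¬passing raccoon] ≈ 0.390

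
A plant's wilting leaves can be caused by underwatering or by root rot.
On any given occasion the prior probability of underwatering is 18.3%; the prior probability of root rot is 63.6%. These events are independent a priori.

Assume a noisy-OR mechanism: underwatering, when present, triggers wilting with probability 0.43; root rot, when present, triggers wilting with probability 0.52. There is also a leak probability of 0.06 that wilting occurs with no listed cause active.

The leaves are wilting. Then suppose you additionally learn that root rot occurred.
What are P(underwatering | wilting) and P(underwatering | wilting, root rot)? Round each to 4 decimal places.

P(underwatering | wilting) ≈ 0.2792; P(underwatering | wilting, root rot) ≈ 0.2326

Under noisy-OR, P(wilting | causes) = 1 − (1−0.06)·∏(1−qᵢ) over the active causes.
Numerator (weight on configurations with underwatering): 0.030921 + 0.086455 = 0.117376
Denominator P(wilting): 0.06·0.817·0.364 + 0.5488·0.817·0.636 + 0.4642·0.183·0.364 + 0.742816·0.183·0.636 = 0.420382
P(underwatering | wilting) = 0.117376/0.420382 ≈ 0.2792

With the extra evidence:
Numerator (weight on configurations with underwatering): 0.742816×0.183 = 0.135935
Normalizer over all consistent configurations: 0.5488×0.817 + 0.742816×0.183 = 0.584305
Posterior = 0.135935 / 0.584305 ≈ 0.2326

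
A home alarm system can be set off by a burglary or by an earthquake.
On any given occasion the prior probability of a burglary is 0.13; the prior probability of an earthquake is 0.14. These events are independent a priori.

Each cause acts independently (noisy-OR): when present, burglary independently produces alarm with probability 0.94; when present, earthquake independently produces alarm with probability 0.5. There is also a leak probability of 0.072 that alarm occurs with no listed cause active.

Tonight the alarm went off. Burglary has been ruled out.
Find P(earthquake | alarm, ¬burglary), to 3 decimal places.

Under noisy-OR, P(alarm | causes) = 1 − (1−0.072)·∏(1−qᵢ) over the active causes.
P(alarm | ¬burglary) = 0.072×0.86 + 0.536×0.14 = 0.061920 + 0.075040 = 0.136960
Restricting to configurations with earthquake present: 0.536×0.14 = 0.075040.
Hence the posterior is 0.075040/0.136960 ≈ 0.548.

P(earthquake | alarm, ¬burglary) ≈ 0.548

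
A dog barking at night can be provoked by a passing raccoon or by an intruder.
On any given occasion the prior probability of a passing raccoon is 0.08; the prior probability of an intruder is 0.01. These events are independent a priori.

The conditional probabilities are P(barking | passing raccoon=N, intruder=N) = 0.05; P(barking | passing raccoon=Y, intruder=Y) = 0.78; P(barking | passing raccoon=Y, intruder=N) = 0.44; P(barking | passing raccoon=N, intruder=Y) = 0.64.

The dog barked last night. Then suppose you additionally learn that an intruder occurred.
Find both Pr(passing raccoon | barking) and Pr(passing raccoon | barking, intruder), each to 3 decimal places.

Pr(passing raccoon | barking) ≈ 0.408; Pr(passing raccoon | barking, intruder) ≈ 0.096

Enumerate the 4 (passing raccoon, intruder) configurations and weight by the priors:
  P(barking) = 0.05·0.92·0.99 + 0.64·0.92·0.01 + 0.44·0.08·0.99 + 0.78·0.08·0.01
        = 0.045540 + 0.005888 + 0.034848 + 0.000624 = 0.086900
The terms with passing raccoon present sum to 0.035472, so
  P(passing raccoon | barking) = 0.035472 / 0.086900 ≈ 0.408

With the extra evidence:
Sum P(barking|·) weighted by the priors over both values of passing raccoon:
  P(barking | intruder) = 0.64×0.92 + 0.78×0.08
        = 0.588800 + 0.062400 = 0.651200
Keeping only the passing raccoon-present terms gives 0.062400, so
  P(passing raccoon | barking, intruder) = 0.062400 / 0.651200 ≈ 0.096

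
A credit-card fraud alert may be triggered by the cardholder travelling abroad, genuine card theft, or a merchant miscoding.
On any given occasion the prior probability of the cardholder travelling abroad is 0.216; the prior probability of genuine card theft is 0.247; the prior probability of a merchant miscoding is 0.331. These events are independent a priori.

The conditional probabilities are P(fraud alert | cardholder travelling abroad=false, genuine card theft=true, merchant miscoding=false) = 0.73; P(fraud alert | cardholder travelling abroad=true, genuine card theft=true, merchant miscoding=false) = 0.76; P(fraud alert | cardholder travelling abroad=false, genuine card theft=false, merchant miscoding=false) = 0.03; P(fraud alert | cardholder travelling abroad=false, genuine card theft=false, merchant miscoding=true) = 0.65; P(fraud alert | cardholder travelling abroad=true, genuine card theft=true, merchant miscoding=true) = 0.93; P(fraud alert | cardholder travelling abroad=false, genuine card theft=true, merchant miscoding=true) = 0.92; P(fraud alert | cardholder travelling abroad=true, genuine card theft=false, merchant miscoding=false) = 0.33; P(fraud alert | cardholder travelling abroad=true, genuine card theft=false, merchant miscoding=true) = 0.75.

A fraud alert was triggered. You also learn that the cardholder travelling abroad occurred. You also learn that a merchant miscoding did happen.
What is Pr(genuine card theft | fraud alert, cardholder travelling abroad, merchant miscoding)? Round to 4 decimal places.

Pr(genuine card theft | fraud alert, cardholder travelling abroad, merchant miscoding) ≈ 0.2891

P(fraud alert | cardholder travelling abroad, merchant miscoding) = 0.75·0.753 + 0.93·0.247 = 0.564750 + 0.229710 = 0.794460
Restricting to configurations with genuine card theft present: 0.93·0.247 = 0.229710.
So P(genuine card theft | fraud alert, cardholder travelling abroad, merchant miscoding) = 0.229710/0.794460 ≈ 0.2891.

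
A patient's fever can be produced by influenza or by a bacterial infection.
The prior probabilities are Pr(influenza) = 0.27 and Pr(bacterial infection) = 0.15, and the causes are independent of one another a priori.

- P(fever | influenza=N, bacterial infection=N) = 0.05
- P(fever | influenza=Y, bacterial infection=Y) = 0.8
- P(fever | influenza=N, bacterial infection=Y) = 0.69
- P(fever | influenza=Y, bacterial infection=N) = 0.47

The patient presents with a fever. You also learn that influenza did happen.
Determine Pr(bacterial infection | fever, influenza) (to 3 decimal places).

P(fever | influenza) = 0.47·0.85 + 0.8·0.15 = 0.399500 + 0.120000 = 0.519500
Of this, 0.120000 comes from 0.8·0.15 (the bacterial infection=true cases).
So P(bacterial infection | fever, influenza) = 0.120000/0.519500 ≈ 0.231.

Pr(bacterial infection | fever, influenza) ≈ 0.231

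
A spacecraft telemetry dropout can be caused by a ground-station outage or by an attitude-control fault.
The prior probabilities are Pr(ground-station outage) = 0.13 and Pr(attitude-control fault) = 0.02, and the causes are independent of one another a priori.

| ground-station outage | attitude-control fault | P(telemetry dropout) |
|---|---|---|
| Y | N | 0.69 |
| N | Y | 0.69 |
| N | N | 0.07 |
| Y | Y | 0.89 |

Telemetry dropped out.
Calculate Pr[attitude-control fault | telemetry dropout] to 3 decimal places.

P(telemetry dropout) = 0.07×0.87×0.98 + 0.69×0.87×0.02 + 0.69×0.13×0.98 + 0.89×0.13×0.02 = 0.059682 + 0.012006 + 0.087906 + 0.002314 = 0.161908
The attitude-control fault-present share is 0.012006 + 0.002314 = 0.014320.
So P(attitude-control fault | telemetry dropout) = 0.014320/0.161908 ≈ 0.088.

Pr[attitude-control fault | telemetry dropout] ≈ 0.088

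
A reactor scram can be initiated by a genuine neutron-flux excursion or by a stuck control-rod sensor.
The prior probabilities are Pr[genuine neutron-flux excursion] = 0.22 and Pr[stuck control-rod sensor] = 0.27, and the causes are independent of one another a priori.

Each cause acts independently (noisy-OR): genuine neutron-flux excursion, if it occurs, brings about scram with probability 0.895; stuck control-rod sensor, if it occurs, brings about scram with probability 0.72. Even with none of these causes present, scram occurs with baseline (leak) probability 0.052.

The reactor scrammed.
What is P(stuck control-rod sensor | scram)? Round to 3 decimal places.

Under noisy-OR, P(scram | causes) = 1 − (1−0.052)·∏(1−qᵢ) over the active causes.
P(scram) = 0.052×0.78×0.73 + 0.73456×0.78×0.27 + 0.90046×0.22×0.73 + 0.972129×0.22×0.27 = 0.029609 + 0.154698 + 0.144614 + 0.057744 = 0.386665
Restricting to configurations with stuck control-rod sensor present: 0.154698 + 0.057744 = 0.212442.
P(stuck control-rod sensor | scram) = 0.212442 / 0.386665 ≈ 0.549

P(stuck control-rod sensor | scram) ≈ 0.549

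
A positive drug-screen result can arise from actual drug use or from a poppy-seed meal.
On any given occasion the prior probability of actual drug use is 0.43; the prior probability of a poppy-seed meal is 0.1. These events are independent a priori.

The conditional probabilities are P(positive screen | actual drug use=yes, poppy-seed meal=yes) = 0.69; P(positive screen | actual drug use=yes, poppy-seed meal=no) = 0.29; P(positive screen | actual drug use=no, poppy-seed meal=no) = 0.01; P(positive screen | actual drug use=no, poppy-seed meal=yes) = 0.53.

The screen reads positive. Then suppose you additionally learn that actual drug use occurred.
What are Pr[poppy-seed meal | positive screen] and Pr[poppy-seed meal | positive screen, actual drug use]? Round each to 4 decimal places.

P(positive screen) = 0.01·0.57·0.9 + 0.53·0.57·0.1 + 0.29·0.43·0.9 + 0.69·0.43·0.1 = 0.005130 + 0.030210 + 0.112230 + 0.029670 = 0.177240
Of this, 0.059880 comes from 0.030210 + 0.029670 (the poppy-seed meal=true cases).
P(poppy-seed meal | positive screen) = 0.059880 / 0.177240 ≈ 0.3378

Now condition on the additional information:
For the numerator, keep only poppy-seed meal=true terms: 0.69×0.1 = 0.069000
The normalizing constant is 0.29×0.9 + 0.69×0.1 = 0.330000
P(poppy-seed meal | positive screen, actual drug use) = 0.069000/0.330000 ≈ 0.2091
— actual drug use explains away the evidence for poppy-seed meal.

Pr[poppy-seed meal | positive screen] ≈ 0.3378; Pr[poppy-seed meal | positive screen, actual drug use] ≈ 0.2091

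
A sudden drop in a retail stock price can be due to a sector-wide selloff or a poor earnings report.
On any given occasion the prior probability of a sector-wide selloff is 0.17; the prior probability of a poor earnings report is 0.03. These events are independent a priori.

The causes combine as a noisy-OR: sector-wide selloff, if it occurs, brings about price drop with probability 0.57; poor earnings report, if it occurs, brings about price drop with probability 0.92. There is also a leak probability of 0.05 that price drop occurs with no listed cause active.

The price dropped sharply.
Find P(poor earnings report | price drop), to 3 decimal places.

P(poor earnings report | price drop) ≈ 0.169

Under noisy-OR, P(price drop | causes) = 1 − (1−0.05)·∏(1−qᵢ) over the active causes.
By total probability over the 4 (sector-wide selloff, poor earnings report) configurations:
  P(price drop) = 0.05*0.83*0.97 + 0.924*0.83*0.03 + 0.5915*0.17*0.97 + 0.96732*0.17*0.03
        = 0.040255 + 0.023008 + 0.097538 + 0.004933 = 0.165734
Keeping only the poor earnings report-present terms gives 0.027941, so
  P(poor earnings report | price drop) = 0.027941 / 0.165734 ≈ 0.169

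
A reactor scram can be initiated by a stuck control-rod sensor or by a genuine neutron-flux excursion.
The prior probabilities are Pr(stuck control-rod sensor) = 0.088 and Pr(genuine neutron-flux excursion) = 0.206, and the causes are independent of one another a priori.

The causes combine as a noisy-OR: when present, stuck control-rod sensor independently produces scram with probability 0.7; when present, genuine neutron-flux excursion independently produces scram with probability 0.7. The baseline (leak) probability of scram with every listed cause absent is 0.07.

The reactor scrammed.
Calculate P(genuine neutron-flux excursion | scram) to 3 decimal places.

Under noisy-OR, P(scram | causes) = 1 − (1−0.07)·∏(1−qᵢ) over the active causes.
P(scram) = 0.07·0.912·0.794 + 0.721·0.912·0.206 + 0.721·0.088·0.794 + 0.9163·0.088·0.206 = 0.050689 + 0.135456 + 0.050378 + 0.016611 = 0.253134
Restricting to configurations with genuine neutron-flux excursion present: 0.135456 + 0.016611 = 0.152067.
So P(genuine neutron-flux excursion | scram) = 0.152067/0.253134 ≈ 0.601.

P(genuine neutron-flux excursion | scram) ≈ 0.601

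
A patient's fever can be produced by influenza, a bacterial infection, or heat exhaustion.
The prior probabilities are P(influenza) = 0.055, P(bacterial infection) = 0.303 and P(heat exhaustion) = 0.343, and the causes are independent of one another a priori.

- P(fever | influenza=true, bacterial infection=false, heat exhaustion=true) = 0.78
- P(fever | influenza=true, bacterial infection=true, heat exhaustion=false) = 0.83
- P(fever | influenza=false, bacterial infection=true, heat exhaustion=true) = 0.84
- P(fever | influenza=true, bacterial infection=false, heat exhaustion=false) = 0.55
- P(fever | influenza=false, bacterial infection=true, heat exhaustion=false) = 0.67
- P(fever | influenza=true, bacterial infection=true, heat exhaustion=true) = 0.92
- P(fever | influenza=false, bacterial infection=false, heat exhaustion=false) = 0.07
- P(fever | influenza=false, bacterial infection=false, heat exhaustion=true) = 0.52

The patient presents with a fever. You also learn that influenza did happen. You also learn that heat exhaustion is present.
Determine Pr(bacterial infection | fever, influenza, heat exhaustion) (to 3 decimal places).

Pr(bacterial infection | fever, influenza, heat exhaustion) ≈ 0.339

By total probability over both values of bacterial infection:
  P(fever | influenza, heat exhaustion) = 0.78·0.697 + 0.92·0.303
        = 0.543660 + 0.278760 = 0.822420
Configurations with bacterial infection contribute 0.278760, so
  P(bacterial infection | fever, influenza, heat exhaustion) = 0.278760 / 0.822420 ≈ 0.339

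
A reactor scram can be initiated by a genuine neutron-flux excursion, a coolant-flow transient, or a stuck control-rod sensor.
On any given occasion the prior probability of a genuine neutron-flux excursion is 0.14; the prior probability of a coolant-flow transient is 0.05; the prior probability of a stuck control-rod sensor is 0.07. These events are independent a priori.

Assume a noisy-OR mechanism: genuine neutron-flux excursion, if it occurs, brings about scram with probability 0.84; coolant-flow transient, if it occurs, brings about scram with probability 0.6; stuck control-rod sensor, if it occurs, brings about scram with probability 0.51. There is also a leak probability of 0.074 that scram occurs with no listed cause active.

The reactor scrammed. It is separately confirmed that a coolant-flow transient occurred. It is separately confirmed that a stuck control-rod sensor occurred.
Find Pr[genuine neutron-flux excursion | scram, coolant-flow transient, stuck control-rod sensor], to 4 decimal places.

Pr[genuine neutron-flux excursion | scram, coolant-flow transient, stuck control-rod sensor] ≈ 0.1619

Under noisy-OR, P(scram | causes) = 1 − (1−0.074)·∏(1−qᵢ) over the active causes.
Enumerate both values of genuine neutron-flux excursion and weight by the priors:
  P(scram | coolant-flow transient, stuck control-rod sensor) = 0.818504·0.86 + 0.970961·0.14
        = 0.703913 + 0.135935 = 0.839848
Keeping only the genuine neutron-flux excursion-present terms gives 0.135935, so
  P(genuine neutron-flux excursion | scram, coolant-flow transient, stuck control-rod sensor) = 0.135935 / 0.839848 ≈ 0.1619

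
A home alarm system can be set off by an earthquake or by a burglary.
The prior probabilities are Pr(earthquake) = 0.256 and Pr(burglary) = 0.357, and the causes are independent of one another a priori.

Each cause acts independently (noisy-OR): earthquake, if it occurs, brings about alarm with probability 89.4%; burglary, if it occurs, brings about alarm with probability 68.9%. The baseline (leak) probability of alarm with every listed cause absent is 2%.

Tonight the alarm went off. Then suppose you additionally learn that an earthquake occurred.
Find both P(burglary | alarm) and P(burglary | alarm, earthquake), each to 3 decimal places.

P(burglary | alarm) ≈ 0.635; P(burglary | alarm, earthquake) ≈ 0.375

Under noisy-OR, P(alarm | causes) = 1 − (1−0.02)·∏(1−qᵢ) over the active causes.
Sum P(alarm|·) weighted by the priors over the 4 (earthquake, burglary) configurations:
  P(alarm) = 0.02*0.744*0.643 + 0.69522*0.744*0.357 + 0.89612*0.256*0.643 + 0.967693*0.256*0.357
        = 0.009568 + 0.184656 + 0.147509 + 0.088439 = 0.430172
Configurations with burglary contribute 0.273095, so
  P(burglary | alarm) = 0.273095 / 0.430172 ≈ 0.635

Now condition on the additional information:
P(alarm | earthquake) = 0.89612*0.643 + 0.967693*0.357 = 0.576205 + 0.345466 = 0.921671
Restricting to configurations with burglary present: 0.967693*0.357 = 0.345466.
So P(burglary | alarm, earthquake) = 0.345466/0.921671 ≈ 0.375.
The drop from 0.635 to 0.375 is the explaining-away (discounting) effect.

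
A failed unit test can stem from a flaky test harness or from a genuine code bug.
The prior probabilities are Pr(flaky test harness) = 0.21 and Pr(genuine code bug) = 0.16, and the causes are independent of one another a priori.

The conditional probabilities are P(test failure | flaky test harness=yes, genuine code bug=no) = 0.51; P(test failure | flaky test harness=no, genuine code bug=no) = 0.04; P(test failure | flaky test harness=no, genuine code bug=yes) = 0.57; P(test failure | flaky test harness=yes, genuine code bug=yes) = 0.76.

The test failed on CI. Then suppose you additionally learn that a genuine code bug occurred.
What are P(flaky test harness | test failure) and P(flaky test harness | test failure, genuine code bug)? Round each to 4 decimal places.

Sum P(test failure|·) weighted by the priors over the 4 (flaky test harness, genuine code bug) configurations:
  P(test failure) = 0.04·0.79·0.84 + 0.57·0.79·0.16 + 0.51·0.21·0.84 + 0.76·0.21·0.16
        = 0.026544 + 0.072048 + 0.089964 + 0.025536 = 0.214092
Configurations with flaky test harness contribute 0.115500, so
  P(flaky test harness | test failure) = 0.115500 / 0.214092 ≈ 0.5395

Now also conditioning on genuine code bug=true:
Sum P(test failure|·) weighted by the priors over both values of flaky test harness:
  P(test failure | genuine code bug) = 0.57·0.79 + 0.76·0.21
        = 0.450300 + 0.159600 = 0.609900
The terms with flaky test harness present sum to 0.159600, so
  P(flaky test harness | test failure, genuine code bug) = 0.159600 / 0.609900 ≈ 0.2617

P(flaky test harness | test failure) ≈ 0.5395; P(flaky test harness | test failure, genuine code bug) ≈ 0.2617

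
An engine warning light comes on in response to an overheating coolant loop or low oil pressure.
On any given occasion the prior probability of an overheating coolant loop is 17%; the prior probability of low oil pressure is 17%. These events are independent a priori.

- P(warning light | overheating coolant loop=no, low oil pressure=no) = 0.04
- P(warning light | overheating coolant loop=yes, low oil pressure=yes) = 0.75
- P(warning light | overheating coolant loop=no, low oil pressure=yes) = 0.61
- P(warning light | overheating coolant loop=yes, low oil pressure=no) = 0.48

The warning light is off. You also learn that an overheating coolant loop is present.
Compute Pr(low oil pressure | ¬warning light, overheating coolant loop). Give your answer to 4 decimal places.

By total probability over both values of low oil pressure:
  P(¬warning light | overheating coolant loop) = 0.52*0.83 + 0.25*0.17
        = 0.431600 + 0.042500 = 0.474100
Keeping only the low oil pressure-present terms gives 0.042500, so
  P(low oil pressure | ¬warning light, overheating coolant loop) = 0.042500 / 0.474100 ≈ 0.0896

Pr(low oil pressure | ¬warning light, overheating coolant loop) ≈ 0.0896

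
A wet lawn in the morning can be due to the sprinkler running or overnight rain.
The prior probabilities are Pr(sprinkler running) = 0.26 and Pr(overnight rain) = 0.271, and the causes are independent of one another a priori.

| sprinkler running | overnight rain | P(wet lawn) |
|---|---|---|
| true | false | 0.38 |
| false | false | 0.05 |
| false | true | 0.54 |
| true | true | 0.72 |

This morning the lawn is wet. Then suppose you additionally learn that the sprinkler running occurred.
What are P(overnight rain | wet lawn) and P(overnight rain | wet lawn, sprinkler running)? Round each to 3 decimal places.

P(overnight rain | wet lawn) ≈ 0.616; P(overnight rain | wet lawn, sprinkler running) ≈ 0.413

P(wet lawn) = 0.05·0.74·0.729 + 0.54·0.74·0.271 + 0.38·0.26·0.729 + 0.72·0.26·0.271 = 0.026973 + 0.108292 + 0.072025 + 0.050731 = 0.258021
The overnight rain-present share is 0.108292 + 0.050731 = 0.159023.
So P(overnight rain | wet lawn) = 0.159023/0.258021 ≈ 0.616.

Now also conditioning on sprinkler running=true:
Enumerate both values of overnight rain and weight by the priors:
  P(wet lawn | sprinkler running) = 0.38×0.729 + 0.72×0.271
        = 0.277020 + 0.195120 = 0.472140
The terms with overnight rain present sum to 0.195120, so
  P(overnight rain | wet lawn, sprinkler running) = 0.195120 / 0.472140 ≈ 0.413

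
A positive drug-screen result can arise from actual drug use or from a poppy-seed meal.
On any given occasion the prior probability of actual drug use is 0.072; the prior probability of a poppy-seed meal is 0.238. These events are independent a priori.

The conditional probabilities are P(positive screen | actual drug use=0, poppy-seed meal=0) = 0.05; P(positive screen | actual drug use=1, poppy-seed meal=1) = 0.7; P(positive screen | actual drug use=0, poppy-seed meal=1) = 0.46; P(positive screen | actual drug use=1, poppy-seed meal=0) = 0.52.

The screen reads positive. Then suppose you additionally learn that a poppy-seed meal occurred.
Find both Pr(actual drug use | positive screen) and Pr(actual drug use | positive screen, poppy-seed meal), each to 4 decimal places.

Pr(actual drug use | positive screen) ≈ 0.2283; Pr(actual drug use | positive screen, poppy-seed meal) ≈ 0.1056

P(positive screen) = 0.05×0.928×0.762 + 0.46×0.928×0.238 + 0.52×0.072×0.762 + 0.7×0.072×0.238 = 0.035357 + 0.101597 + 0.028529 + 0.011995 = 0.177478
The actual drug use-present share is 0.028529 + 0.011995 = 0.040524.
Hence the posterior is 0.040524/0.177478 ≈ 0.2283.

Now condition on the additional information:
P(positive screen | poppy-seed meal) = 0.46·0.928 + 0.7·0.072 = 0.426880 + 0.050400 = 0.477280
Of this, 0.050400 comes from 0.7·0.072 (the actual drug use=true cases).
So P(actual drug use | positive screen, poppy-seed meal) = 0.050400/0.477280 ≈ 0.1056.
Conditioning on poppy-seed meal lowers the posterior on actual drug use: the classic explaining-away effect in a common-effect structure.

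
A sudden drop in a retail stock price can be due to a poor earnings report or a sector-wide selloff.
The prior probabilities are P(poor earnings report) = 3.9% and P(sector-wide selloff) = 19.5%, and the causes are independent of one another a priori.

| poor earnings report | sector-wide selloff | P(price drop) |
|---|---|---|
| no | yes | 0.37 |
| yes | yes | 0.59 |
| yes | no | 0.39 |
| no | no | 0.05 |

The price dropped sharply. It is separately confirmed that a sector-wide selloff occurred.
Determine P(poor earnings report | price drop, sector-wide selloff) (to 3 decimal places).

P(poor earnings report | price drop, sector-wide selloff) ≈ 0.061

Numerator (weight on configurations with poor earnings report): 0.59*0.039 = 0.023010
Normalizer over all consistent configurations: 0.37*0.961 + 0.59*0.039 = 0.378580
Posterior = 0.023010 / 0.378580 ≈ 0.061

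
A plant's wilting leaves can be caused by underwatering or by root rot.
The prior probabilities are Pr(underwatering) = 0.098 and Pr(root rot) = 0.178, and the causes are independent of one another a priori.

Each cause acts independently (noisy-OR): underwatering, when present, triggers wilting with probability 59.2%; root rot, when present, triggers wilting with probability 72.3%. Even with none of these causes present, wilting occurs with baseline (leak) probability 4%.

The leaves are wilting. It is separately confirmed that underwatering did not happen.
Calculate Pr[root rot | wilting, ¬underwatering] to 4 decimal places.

Under noisy-OR, P(wilting | causes) = 1 − (1−0.04)·∏(1−qᵢ) over the active causes.
Weight on root rot=true, given the evidence: 0.73408·0.178 = 0.130666
The normalizing constant is 0.04·0.822 + 0.73408·0.178 = 0.163546
P(root rot | wilting, ¬underwatering) = 0.130666/0.163546 ≈ 0.7990

Pr[root rot | wilting, ¬underwatering] ≈ 0.7990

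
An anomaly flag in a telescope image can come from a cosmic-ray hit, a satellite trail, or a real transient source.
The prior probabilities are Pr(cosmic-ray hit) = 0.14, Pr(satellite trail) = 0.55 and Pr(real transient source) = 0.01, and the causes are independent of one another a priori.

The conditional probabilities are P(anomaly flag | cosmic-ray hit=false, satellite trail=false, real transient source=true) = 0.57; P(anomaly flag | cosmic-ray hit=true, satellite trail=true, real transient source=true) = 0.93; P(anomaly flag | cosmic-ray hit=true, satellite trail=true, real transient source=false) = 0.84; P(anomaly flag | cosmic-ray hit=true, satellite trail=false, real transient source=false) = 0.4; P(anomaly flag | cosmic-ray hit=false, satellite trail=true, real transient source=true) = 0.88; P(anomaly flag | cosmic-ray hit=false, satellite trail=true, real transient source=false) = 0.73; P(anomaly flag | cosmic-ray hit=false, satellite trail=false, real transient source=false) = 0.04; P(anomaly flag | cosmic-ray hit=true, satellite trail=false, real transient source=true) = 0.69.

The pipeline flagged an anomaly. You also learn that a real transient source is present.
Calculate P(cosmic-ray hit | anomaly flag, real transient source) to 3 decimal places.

P(cosmic-ray hit | anomaly flag, real transient source) ≈ 0.153

P(anomaly flag | real transient source) = 0.57×0.86×0.45 + 0.88×0.86×0.55 + 0.69×0.14×0.45 + 0.93×0.14×0.55 = 0.220590 + 0.416240 + 0.043470 + 0.071610 = 0.751910
The cosmic-ray hit-present share is 0.043470 + 0.071610 = 0.115080.
P(cosmic-ray hit | anomaly flag, real transient source) = 0.115080 / 0.751910 ≈ 0.153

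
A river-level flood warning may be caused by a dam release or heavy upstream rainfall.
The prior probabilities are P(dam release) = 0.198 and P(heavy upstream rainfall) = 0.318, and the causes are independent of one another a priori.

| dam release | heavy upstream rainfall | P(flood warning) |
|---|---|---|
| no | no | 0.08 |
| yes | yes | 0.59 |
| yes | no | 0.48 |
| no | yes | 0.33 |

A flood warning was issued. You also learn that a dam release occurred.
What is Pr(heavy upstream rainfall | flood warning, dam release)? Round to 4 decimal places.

Weight on heavy upstream rainfall=true, given the evidence: 0.59*0.318 = 0.187620
The normalizing constant is 0.48*0.682 + 0.59*0.318 = 0.514980
Posterior = 0.187620 / 0.514980 ≈ 0.3643

Pr(heavy upstream rainfall | flood warning, dam release) ≈ 0.3643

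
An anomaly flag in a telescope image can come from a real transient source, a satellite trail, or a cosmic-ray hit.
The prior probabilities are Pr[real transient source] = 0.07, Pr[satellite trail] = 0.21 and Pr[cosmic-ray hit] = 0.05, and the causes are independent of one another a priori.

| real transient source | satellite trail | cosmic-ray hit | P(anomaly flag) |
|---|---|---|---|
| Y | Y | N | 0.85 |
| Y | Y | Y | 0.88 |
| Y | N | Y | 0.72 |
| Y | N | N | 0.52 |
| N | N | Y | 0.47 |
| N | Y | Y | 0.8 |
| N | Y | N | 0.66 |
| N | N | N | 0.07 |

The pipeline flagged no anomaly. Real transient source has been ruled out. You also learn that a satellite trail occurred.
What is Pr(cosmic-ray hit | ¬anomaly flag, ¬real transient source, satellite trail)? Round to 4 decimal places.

By total probability over both values of cosmic-ray hit:
  P(¬anomaly flag | ¬real transient source, satellite trail) = 0.34*0.95 + 0.2*0.05
        = 0.323000 + 0.010000 = 0.333000
Configurations with cosmic-ray hit contribute 0.010000, so
  P(cosmic-ray hit | ¬anomaly flag, ¬real transient source, satellite trail) = 0.010000 / 0.333000 ≈ 0.0300

Pr(cosmic-ray hit | ¬anomaly flag, ¬real transient source, satellite trail) ≈ 0.0300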